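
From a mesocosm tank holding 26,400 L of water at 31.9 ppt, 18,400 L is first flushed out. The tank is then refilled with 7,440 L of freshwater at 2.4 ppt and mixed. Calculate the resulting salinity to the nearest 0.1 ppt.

17.7 ppt

Remaining after removal: 8,000 L at 31.9 ppt (salt = 255,200)
After addition: salt = 255,200 + 7,440×2.4 = 273,056; volume = 15,440 L
S = 273,056 / 15,440 = 17.685 ppt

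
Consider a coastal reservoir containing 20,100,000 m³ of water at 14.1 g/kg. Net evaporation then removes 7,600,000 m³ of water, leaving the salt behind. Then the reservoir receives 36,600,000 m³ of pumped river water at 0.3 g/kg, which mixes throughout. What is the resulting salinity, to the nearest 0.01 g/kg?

6.00 g/kg

After evaporation: salt = 20,100,000×14.1 = 283,410,000; volume = 20,100,000 − 7,600,000 = 12,500,000 m³
After mixing: salt = 283,410,000 + 36,600,000×0.3 = 294,390,000; volume = 12,500,000 + 36,600,000 = 49,100,000 m³
S = 294,390,000 / 49,100,000 = 5.9957 g/kg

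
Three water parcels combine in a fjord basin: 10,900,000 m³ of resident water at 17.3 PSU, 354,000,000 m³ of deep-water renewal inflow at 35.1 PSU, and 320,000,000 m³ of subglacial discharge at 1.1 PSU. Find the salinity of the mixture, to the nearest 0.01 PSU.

18.93 PSU

Conserving salt mass:
salt = 10,900,000×17.3 + 354,000,000×35.1 + 320,000,000×1.1 = 188,570,000 + 12,425,400,000 + 352,000,000 = 12,965,970,000
volume = 10,900,000 + 354,000,000 + 320,000,000 = 684,900,000 m³
S = 12,965,970,000 / 684,900,000 = 18.9312 PSU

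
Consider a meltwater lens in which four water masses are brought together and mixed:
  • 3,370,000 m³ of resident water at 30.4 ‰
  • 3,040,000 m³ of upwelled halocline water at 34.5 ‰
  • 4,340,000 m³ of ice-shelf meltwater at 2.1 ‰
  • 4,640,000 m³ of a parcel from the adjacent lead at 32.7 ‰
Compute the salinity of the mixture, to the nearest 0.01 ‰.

23.92 ‰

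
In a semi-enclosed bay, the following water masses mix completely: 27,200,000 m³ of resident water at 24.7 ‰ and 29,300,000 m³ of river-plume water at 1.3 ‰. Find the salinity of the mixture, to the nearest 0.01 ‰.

Mass of salt is conserved:
salt = 27,200,000×24.7 + 29,300,000×1.3 = 671,840,000 + 38,090,000 = 709,930,000
volume = 27,200,000 + 29,300,000 = 56,500,000 m³
S = 709,930,000 / 56,500,000 = 12.5651 ‰

12.57 ‰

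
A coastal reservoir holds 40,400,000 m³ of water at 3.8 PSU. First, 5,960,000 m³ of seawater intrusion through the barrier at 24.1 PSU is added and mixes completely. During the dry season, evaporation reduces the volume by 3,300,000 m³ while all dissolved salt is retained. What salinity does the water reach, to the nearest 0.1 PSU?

6.9 PSU

After mixing: salt = 40,400,000×3.8 + 5,960,000×24.1 = 297,156,000; volume = 46,360,000 m³
After evaporation: salt unchanged = 297,156,000; volume = 46,360,000 − 3,300,000 = 43,060,000 m³
S = 297,156,000 / 43,060,000 = 6.901 PSU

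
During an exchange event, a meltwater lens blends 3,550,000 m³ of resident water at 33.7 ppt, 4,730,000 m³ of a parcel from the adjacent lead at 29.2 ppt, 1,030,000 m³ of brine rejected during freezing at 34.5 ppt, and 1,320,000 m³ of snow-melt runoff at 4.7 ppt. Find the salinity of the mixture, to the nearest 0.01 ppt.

28.17 ppt

Mass of salt is conserved:
salt = 3,550,000×33.7 + 4,730,000×29.2 + 1,030,000×34.5 + 1,320,000×4.7 = 119,635,000 + 138,116,000 + 35,535,000 + 6,204,000 = 299,490,000
volume = 3,550,000 + 4,730,000 + 1,030,000 + 1,320,000 = 10,630,000 m³
S = 299,490,000 / 10,630,000 = 28.174 ppt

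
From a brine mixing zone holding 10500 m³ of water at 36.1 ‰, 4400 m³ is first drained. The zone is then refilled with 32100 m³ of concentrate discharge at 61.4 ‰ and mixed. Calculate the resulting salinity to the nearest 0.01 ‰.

Remaining after removal: 6,100 m³ at 36.1 ‰ (salt = 220,210)
After addition: salt = 220,210 + 32,100×61.4 = 2,191,150; volume = 38,200 m³
S = 2,191,150 / 38,200 = 57.3599 ‰

57.36 ‰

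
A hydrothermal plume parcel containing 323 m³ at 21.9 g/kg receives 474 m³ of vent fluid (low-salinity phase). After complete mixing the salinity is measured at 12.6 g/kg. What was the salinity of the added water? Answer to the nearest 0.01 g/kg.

Salt balance: 323×21.9 + 474×S = 797×12.6
7,073.7 + 474·S = 10,042.2
S = (10,042.2 − 7,073.7) / 474 = 6.2627 g/kg

6.26 g/kg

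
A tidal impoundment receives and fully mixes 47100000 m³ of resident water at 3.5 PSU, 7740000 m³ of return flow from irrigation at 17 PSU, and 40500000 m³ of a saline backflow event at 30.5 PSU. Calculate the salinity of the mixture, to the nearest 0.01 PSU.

Mass of salt is conserved:
salt = 47,100,000×3.5 + 7,740,000×17 + 40,500,000×30.5 = 164,850,000 + 131,580,000 + 1,235,250,000 = 1,531,680,000
volume = 47,100,000 + 7,740,000 + 40,500,000 = 95,340,000 m³
S = 1,531,680,000 / 95,340,000 = 16.0654 PSU

16.07 PSU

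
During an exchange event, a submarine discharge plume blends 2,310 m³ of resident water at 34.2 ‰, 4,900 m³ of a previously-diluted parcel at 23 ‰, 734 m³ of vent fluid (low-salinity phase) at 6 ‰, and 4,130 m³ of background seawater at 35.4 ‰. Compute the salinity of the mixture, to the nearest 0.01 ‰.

28.35 ‰

Salt balance:
salt = 2,310×34.2 + 4,900×23 + 734×6 + 4,130×35.4 = 79,002 + 112,700 + 4,404 + 146,202 = 342,308
volume = 2,310 + 4,900 + 734 + 4,130 = 12,074 m³
S = 342,308 / 12,074 = 28.3508 ‰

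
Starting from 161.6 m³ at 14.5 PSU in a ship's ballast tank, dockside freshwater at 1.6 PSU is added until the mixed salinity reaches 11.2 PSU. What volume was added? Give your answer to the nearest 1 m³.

Salt balance: 161.6×14.5 + V×1.6 = (161.6+V)×11.2
2,343.2 + 1.6V = 1,809.92 + 11.2V
533.28 = 9.6V
V = 55.55 m³

56 m³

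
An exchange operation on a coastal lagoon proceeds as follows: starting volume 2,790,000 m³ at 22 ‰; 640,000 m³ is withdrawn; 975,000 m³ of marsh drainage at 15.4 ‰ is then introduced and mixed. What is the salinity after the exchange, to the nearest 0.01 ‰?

19.94 ‰

Remaining after removal: 2,150,000 m³ at 22 ‰ (salt = 47,300,000)
After addition: salt = 47,300,000 + 975,000×15.4 = 62,315,000; volume = 3,125,000 m³
S = 62,315,000 / 3,125,000 = 19.9408 ‰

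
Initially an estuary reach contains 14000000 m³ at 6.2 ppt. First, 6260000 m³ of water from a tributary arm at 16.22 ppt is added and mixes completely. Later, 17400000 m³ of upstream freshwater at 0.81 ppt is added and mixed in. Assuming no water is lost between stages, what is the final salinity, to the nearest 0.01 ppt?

Conserving salt mass:
Initial salt = 14,000,000×6.2 = 86,800,000
After stage 1: salt = 86,800,000 + 6,260,000×16.22 = 188,337,200; volume = 20,260,000 m³; S = 9.296 ppt
After stage 2: salt = 188,337,200 + 17,400,000×0.81 = 202,431,200; volume = 37,660,000 m³
S = 202,431,200 / 37,660,000 = 5.3752 ppt

5.38 ppt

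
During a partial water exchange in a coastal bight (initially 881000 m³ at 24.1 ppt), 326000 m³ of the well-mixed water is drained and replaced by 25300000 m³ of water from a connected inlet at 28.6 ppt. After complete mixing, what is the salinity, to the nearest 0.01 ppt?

28.50 ppt

Remaining after removal: 555,000 m³ at 24.1 ppt (salt = 13,375,500)
After addition: salt = 13,375,500 + 25,300,000×28.6 = 736,955,500; volume = 25,855,000 m³
S = 736,955,500 / 25,855,000 = 28.5034 ppt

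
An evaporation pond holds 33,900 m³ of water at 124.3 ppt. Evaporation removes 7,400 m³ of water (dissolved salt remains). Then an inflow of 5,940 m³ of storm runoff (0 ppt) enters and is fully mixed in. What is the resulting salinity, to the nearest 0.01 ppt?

After evaporation: salt = 33,900×124.3 = 4,213,770; volume = 33,900 − 7,400 = 26,500 m³
After mixing: salt = 4,213,770 + 5,940×0 = 4,213,770; volume = 26,500 + 5,940 = 32,440 m³
S = 4,213,770 / 32,440 = 129.8943 ppt

129.89 ppt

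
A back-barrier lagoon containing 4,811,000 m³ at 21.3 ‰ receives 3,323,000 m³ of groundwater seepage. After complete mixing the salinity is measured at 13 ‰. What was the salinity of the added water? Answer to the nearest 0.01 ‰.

0.98 ‰

Salt balance: 4,811,000×21.3 + 3,323,000×S = 8,134,000×13
102,474,300 + 3,323,000·S = 105,742,000
S = (105,742,000 − 102,474,300) / 3,323,000 = 0.9834 ‰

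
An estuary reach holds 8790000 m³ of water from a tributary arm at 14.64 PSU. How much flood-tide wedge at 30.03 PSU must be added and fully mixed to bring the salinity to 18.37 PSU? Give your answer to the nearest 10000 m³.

2810000 m³

Salt balance: 8,790,000×14.64 + V×30.03 = (8,790,000+V)×18.37
128,685,600 + 30.03V = 161,472,300 + 18.37V
32,786,700 = 11.66V
V = 2,811,895.37 m³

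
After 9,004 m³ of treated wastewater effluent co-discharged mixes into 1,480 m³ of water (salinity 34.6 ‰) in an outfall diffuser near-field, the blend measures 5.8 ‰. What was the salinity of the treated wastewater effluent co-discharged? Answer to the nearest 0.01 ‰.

Salt balance: 1,480×34.6 + 9,004×S = 10,484×5.8
51,208 + 9,004·S = 60,807.2
S = (60,807.2 − 51,208) / 9,004 = 1.0661 ‰

1.07 ‰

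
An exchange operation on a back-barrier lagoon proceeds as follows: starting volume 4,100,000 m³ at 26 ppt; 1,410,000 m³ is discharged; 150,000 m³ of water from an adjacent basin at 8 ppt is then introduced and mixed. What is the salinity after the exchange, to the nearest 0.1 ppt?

25.0 ppt

Remaining after removal: 2,690,000 m³ at 26 ppt (salt = 69,940,000)
After addition: salt = 69,940,000 + 150,000×8 = 71,140,000; volume = 2,840,000 m³
S = 71,140,000 / 2,840,000 = 25.0493 ppt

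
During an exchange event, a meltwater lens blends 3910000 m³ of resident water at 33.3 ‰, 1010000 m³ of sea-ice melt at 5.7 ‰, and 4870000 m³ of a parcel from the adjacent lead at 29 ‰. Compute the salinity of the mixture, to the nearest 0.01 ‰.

28.31 ‰

Weighted by volume,
salt = 3,910,000×33.3 + 1,010,000×5.7 + 4,870,000×29 = 130,203,000 + 5,757,000 + 141,230,000 = 277,190,000
volume = 3,910,000 + 1,010,000 + 4,870,000 = 9,790,000 m³
S = 277,190,000 / 9,790,000 = 28.3136 ‰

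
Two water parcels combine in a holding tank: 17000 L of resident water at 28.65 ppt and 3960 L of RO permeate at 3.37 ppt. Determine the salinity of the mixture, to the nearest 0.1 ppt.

23.9 ppt

Weighted by volume,
salt = 17,000×28.65 + 3,960×3.37 = 487,050 + 13,345.2 = 500,395.2
volume = 17,000 + 3,960 = 20,960 L
S = 500,395.2 / 20,960 = 23.874 ppt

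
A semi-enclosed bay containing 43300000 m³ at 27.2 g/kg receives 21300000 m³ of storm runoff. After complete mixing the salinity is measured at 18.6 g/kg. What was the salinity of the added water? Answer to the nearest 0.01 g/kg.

Salt balance: 43,300,000×27.2 + 21,300,000×S = 64,600,000×18.6
1,177,760,000 + 21,300,000·S = 1,201,560,000
S = (1,201,560,000 − 1,177,760,000) / 21,300,000 = 1.1174 g/kg

1.12 g/kg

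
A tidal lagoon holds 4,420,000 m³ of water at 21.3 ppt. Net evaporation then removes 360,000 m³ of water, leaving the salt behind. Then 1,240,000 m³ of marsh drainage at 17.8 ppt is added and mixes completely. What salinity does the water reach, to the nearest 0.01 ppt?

21.93 ppt

After evaporation: salt = 4,420,000×21.3 = 94,146,000; volume = 4,420,000 − 360,000 = 4,060,000 m³
After mixing: salt = 94,146,000 + 1,240,000×17.8 = 116,218,000; volume = 4,060,000 + 1,240,000 = 5,300,000 m³
S = 116,218,000 / 5,300,000 = 21.9279 ppt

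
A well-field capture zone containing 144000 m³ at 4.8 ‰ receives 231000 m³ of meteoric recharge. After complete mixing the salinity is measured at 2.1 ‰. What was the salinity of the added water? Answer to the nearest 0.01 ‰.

0.42 ‰

Salt balance: 144,000×4.8 + 231,000×S = 375,000×2.1
691,200 + 231,000·S = 787,500
S = (787,500 − 691,200) / 231,000 = 0.4169 ‰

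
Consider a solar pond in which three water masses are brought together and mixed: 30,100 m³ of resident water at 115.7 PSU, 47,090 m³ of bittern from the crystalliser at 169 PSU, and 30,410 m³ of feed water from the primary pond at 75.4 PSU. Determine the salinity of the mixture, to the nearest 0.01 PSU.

127.64 PSU

Salt balance:
salt = 30,100×115.7 + 47,090×169 + 30,410×75.4 = 3,482,570 + 7,958,210 + 2,292,914 = 13,733,694
volume = 30,100 + 47,090 + 30,410 = 107,600 m³
S = 13,733,694 / 107,600 = 127.6366 PSU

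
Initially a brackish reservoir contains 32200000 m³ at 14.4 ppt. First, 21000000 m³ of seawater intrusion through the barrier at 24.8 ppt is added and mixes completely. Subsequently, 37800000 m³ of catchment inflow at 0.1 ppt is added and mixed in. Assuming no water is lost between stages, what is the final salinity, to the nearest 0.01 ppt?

10.86 ppt

Conserving salt mass:
Initial salt = 32,200,000×14.4 = 463,680,000
After stage 1: salt = 463,680,000 + 21,000,000×24.8 = 984,480,000; volume = 53,200,000 m³; S = 18.505 ppt
After stage 2: salt = 984,480,000 + 37,800,000×0.1 = 988,260,000; volume = 91,000,000 m³
S = 988,260,000 / 91,000,000 = 10.86 ppt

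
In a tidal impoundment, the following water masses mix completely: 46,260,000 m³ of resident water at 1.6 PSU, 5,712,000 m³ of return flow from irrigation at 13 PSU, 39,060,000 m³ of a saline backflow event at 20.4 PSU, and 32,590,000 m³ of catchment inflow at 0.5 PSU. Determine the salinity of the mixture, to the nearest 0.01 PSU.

Conserving salt mass:
salt = 46,260,000×1.6 + 5,712,000×13 + 39,060,000×20.4 + 32,590,000×0.5 = 74,016,000 + 74,256,000 + 796,824,000 + 16,295,000 = 961,391,000
volume = 46,260,000 + 5,712,000 + 39,060,000 + 32,590,000 = 123,622,000 m³
S = 961,391,000 / 123,622,000 = 7.7769 PSU

7.78 PSU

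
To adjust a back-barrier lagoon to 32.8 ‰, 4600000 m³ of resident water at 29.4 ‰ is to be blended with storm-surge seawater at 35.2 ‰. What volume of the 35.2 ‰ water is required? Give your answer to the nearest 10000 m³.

Salt balance: 4,600,000×29.4 + V×35.2 = (4,600,000+V)×32.8
135,240,000 + 35.2V = 150,880,000 + 32.8V
15,640,000 = 2.4V
V = 6,516,666.67 m³

6520000 m³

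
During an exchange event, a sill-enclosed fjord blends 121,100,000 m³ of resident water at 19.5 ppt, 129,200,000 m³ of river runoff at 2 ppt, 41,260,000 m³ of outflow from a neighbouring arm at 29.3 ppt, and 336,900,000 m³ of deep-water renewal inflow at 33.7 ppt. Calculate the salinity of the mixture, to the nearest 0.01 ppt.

Mass of salt is conserved:
salt = 121,100,000×19.5 + 129,200,000×2 + 41,260,000×29.3 + 336,900,000×33.7 = 2,361,450,000 + 258,400,000 + 1,208,918,000 + 11,353,530,000 = 15,182,298,000
volume = 121,100,000 + 129,200,000 + 41,260,000 + 336,900,000 = 628,460,000 m³
S = 15,182,298,000 / 628,460,000 = 24.1579 ppt

24.16 ppt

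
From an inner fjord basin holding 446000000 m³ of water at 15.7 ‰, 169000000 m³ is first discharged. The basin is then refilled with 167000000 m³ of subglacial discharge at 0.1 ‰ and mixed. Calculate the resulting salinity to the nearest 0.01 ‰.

9.83 ‰

Remaining after removal: 277,000,000 m³ at 15.7 ‰ (salt = 4,348,900,000)
After addition: salt = 4,348,900,000 + 167,000,000×0.1 = 4,365,600,000; volume = 444,000,000 m³
S = 4,365,600,000 / 444,000,000 = 9.8324 ‰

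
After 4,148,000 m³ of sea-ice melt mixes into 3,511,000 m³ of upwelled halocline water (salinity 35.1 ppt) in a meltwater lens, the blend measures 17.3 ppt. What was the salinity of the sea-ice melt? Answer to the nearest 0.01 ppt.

Salt balance: 3,511,000×35.1 + 4,148,000×S = 7,659,000×17.3
123,236,100 + 4,148,000·S = 132,500,700
S = (132,500,700 − 123,236,100) / 4,148,000 = 2.2335 ppt

2.23 ppt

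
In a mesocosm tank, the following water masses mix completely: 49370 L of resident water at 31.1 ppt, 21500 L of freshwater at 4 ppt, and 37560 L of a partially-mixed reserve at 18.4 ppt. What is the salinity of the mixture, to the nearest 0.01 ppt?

Total salt / total volume:
salt = 49,370×31.1 + 21,500×4 + 37,560×18.4 = 1,535,407 + 86,000 + 691,104 = 2,312,511
volume = 49,370 + 21,500 + 37,560 = 108,430 L
S = 2,312,511 / 108,430 = 21.3272 ppt

21.33 ppt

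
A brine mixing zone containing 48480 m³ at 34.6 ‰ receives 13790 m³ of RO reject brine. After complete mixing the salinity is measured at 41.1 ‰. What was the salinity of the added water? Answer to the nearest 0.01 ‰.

Salt balance: 48,480×34.6 + 13,790×S = 62,270×41.1
1,677,408 + 13,790·S = 2,559,297
S = (2,559,297 − 1,677,408) / 13,790 = 63.9513 ‰

63.95 ‰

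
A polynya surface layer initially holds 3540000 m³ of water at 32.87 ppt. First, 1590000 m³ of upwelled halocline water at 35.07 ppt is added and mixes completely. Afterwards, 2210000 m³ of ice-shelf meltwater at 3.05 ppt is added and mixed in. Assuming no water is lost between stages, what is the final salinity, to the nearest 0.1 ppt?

24.4 ppt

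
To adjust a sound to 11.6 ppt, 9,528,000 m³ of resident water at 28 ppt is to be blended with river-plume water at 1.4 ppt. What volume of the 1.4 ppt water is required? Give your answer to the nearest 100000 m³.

15300000 m³

Salt balance: 9,528,000×28 + V×1.4 = (9,528,000+V)×11.6
266,784,000 + 1.4V = 110,524,800 + 11.6V
156,259,200 = 10.2V
V = 15,319,529.41 m³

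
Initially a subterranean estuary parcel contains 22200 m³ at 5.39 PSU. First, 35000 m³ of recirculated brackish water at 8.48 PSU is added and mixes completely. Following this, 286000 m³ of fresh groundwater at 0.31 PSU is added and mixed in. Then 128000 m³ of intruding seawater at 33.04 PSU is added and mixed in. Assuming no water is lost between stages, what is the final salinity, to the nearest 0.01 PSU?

Conserving salt mass:
Initial salt = 22,200×5.39 = 119,658
After stage 1: salt = 119,658 + 35,000×8.48 = 416,458; volume = 57,200 m³; S = 7.281 PSU
After stage 2: salt = 416,458 + 286,000×0.31 = 505,118; volume = 343,200 m³; S = 1.472 PSU
After stage 3: salt = 505,118 + 128,000×33.04 = 4,734,238; volume = 471,200 m³
S = 4,734,238 / 471,200 = 10.0472 PSU

10.05 PSU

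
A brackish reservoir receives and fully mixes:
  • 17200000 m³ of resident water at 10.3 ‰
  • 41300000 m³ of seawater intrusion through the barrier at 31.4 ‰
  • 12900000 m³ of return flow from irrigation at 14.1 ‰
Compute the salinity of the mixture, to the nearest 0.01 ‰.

Weighted by volume,
salt = 17,200,000×10.3 + 41,300,000×31.4 + 12,900,000×14.1 = 177,160,000 + 1,296,820,000 + 181,890,000 = 1,655,870,000
volume = 17,200,000 + 41,300,000 + 12,900,000 = 71,400,000 m³
S = 1,655,870,000 / 71,400,000 = 23.1915 ‰

23.19 ‰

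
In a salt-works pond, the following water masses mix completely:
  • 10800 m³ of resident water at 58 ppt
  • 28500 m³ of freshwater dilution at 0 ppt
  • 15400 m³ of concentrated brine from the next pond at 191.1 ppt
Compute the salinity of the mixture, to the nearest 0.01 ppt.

Conserving salt mass:
salt = 10,800×58 + 28,500×0 + 15,400×191.1 = 626,400 + 0 + 2,942,940 = 3,569,340
volume = 10,800 + 28,500 + 15,400 = 54,700 m³
S = 3,569,340 / 54,700 = 65.253 ppt

65.25 ppt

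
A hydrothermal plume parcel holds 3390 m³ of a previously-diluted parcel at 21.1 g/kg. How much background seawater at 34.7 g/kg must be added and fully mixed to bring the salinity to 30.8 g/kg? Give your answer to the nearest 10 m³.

Salt balance: 3,390×21.1 + V×34.7 = (3,390+V)×30.8
71,529 + 34.7V = 104,412 + 30.8V
32,883 = 3.9V
V = 8,431.54 m³

8430 m³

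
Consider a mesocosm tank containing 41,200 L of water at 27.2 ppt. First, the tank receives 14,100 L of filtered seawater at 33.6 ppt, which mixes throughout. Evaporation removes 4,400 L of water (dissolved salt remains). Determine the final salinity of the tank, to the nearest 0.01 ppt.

31.32 ppt

After mixing: salt = 41,200×27.2 + 14,100×33.6 = 1,594,400; volume = 55,300 L
After evaporation: salt unchanged = 1,594,400; volume = 55,300 − 4,400 = 50,900 L
S = 1,594,400 / 50,900 = 31.3242 ppt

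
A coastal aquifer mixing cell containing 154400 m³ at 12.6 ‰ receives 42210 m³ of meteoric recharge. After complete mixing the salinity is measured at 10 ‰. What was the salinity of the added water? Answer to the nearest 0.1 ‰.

0.5 ‰

Salt balance: 154,400×12.6 + 42,210×S = 196,610×10
1,945,440 + 42,210·S = 1,966,100
S = (1,966,100 − 1,945,440) / 42,210 = 0.4895 ‰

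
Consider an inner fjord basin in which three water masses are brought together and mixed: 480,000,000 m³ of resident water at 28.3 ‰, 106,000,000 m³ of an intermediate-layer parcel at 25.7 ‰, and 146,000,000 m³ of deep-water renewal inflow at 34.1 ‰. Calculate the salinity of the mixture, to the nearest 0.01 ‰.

Mass of salt is conserved:
salt = 480,000,000×28.3 + 106,000,000×25.7 + 146,000,000×34.1 = 13,584,000,000 + 2,724,200,000 + 4,978,600,000 = 21,286,800,000
volume = 480,000,000 + 106,000,000 + 146,000,000 = 732,000,000 m³
S = 21,286,800,000 / 732,000,000 = 29.0803 ‰

29.08 ‰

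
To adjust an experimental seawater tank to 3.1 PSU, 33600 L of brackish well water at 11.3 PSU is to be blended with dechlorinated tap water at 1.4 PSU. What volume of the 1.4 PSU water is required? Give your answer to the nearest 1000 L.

Salt balance: 33,600×11.3 + V×1.4 = (33,600+V)×3.1
379,680 + 1.4V = 104,160 + 3.1V
275,520 = 1.7V
V = 162,070.59 L

162000 L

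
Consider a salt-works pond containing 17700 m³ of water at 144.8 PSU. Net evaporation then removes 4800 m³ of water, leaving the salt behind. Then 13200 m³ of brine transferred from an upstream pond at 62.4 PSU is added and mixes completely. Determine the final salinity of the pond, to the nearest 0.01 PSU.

129.76 PSU

After evaporation: salt = 17,700×144.8 = 2,562,960; volume = 17,700 − 4,800 = 12,900 m³
After mixing: salt = 2,562,960 + 13,200×62.4 = 3,386,640; volume = 12,900 + 13,200 = 26,100 m³
S = 3,386,640 / 26,100 = 129.7563 PSU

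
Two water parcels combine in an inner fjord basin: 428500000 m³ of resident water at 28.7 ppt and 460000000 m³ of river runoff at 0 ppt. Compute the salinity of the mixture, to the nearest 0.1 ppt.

13.8 ppt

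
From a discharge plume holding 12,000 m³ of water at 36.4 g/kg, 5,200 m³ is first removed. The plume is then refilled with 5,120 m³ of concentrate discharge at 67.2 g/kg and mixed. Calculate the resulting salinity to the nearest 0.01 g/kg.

Remaining after removal: 6,800 m³ at 36.4 g/kg (salt = 247,520)
After addition: salt = 247,520 + 5,120×67.2 = 591,584; volume = 11,920 m³
S = 591,584 / 11,920 = 49.6295 g/kg

49.63 g/kg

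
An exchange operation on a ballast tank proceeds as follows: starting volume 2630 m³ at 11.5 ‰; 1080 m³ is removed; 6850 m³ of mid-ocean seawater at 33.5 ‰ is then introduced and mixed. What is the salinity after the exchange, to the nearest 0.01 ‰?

Remaining after removal: 1,550 m³ at 11.5 ‰ (salt = 17,825)
After addition: salt = 17,825 + 6,850×33.5 = 247,300; volume = 8,400 m³
S = 247,300 / 8,400 = 29.4405 ‰

29.44 ‰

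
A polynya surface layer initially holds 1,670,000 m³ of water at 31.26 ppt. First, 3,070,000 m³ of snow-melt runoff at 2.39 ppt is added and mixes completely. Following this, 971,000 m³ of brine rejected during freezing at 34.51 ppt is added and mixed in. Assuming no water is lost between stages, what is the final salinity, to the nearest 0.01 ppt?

16.29 ppt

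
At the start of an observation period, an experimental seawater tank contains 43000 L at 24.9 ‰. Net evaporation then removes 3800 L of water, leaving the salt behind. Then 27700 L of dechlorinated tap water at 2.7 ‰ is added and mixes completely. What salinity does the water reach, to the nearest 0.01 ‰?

17.12 ‰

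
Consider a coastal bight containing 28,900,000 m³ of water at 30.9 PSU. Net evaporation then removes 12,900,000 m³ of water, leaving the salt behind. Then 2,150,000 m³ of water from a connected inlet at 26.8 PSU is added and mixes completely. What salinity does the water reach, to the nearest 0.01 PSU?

After evaporation: salt = 28,900,000×30.9 = 893,010,000; volume = 28,900,000 − 12,900,000 = 16,000,000 m³
After mixing: salt = 893,010,000 + 2,150,000×26.8 = 950,630,000; volume = 16,000,000 + 2,150,000 = 18,150,000 m³
S = 950,630,000 / 18,150,000 = 52.3763 PSU

52.38 PSU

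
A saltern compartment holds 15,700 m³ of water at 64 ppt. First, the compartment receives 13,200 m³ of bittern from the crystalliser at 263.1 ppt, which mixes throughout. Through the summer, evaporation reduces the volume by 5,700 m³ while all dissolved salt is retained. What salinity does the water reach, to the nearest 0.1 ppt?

193.0 ppt

After mixing: salt = 15,700×64 + 13,200×263.1 = 4,477,720; volume = 28,900 m³
After evaporation: salt unchanged = 4,477,720; volume = 28,900 − 5,700 = 23,200 m³
S = 4,477,720 / 23,200 = 193.0052 ppt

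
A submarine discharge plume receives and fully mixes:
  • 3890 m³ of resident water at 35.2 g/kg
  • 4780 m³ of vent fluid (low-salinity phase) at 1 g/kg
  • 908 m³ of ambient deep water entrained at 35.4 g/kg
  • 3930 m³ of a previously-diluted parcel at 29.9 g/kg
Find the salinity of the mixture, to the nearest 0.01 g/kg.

21.57 g/kg

By conservation of dissolved salt,
salt = 3,890×35.2 + 4,780×1 + 908×35.4 + 3,930×29.9 = 136,928 + 4,780 + 32,143.2 + 117,507 = 291,358.2
volume = 3,890 + 4,780 + 908 + 3,930 = 13,508 m³
S = 291,358.2 / 13,508 = 21.5693 g/kg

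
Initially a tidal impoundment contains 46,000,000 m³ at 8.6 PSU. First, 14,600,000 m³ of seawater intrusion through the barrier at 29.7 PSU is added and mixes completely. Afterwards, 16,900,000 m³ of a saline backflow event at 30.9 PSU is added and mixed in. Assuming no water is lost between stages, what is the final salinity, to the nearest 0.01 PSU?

17.44 PSU

Weighted by volume,
Initial salt = 46,000,000×8.6 = 395,600,000
After stage 1: salt = 395,600,000 + 14,600,000×29.7 = 829,220,000; volume = 60,600,000 m³; S = 13.683 PSU
After stage 2: salt = 829,220,000 + 16,900,000×30.9 = 1,351,430,000; volume = 77,500,000 m³
S = 1,351,430,000 / 77,500,000 = 17.4378 PSU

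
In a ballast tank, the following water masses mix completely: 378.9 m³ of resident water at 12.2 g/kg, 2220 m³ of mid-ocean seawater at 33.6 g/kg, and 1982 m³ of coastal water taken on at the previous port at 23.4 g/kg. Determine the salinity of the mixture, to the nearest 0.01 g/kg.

27.42 g/kg

Salt balance:
salt = 378.9×12.2 + 2,220×33.6 + 1,982×23.4 = 4,622.58 + 74,592 + 46,378.8 = 125,593.38
volume = 378.9 + 2,220 + 1,982 = 4,580.9 m³
S = 125,593.38 / 4,580.9 = 27.4167 g/kg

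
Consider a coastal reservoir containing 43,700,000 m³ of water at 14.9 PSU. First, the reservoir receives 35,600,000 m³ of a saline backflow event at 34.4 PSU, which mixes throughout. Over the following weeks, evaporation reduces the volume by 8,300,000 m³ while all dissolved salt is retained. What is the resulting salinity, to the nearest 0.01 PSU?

After mixing: salt = 43,700,000×14.9 + 35,600,000×34.4 = 1,875,770,000; volume = 79,300,000 m³
After evaporation: salt unchanged = 1,875,770,000; volume = 79,300,000 − 8,300,000 = 71,000,000 m³
S = 1,875,770,000 / 71,000,000 = 26.4193 PSU

26.42 PSU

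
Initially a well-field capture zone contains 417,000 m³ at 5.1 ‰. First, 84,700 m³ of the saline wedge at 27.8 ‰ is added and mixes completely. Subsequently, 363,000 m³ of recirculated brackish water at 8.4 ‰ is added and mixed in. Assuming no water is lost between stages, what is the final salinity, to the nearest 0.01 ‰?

Conserving salt mass:
Initial salt = 417,000×5.1 = 2,126,700
After stage 1: salt = 2,126,700 + 84,700×27.8 = 4,481,360; volume = 501,700 m³; S = 8.932 ‰
After stage 2: salt = 4,481,360 + 363,000×8.4 = 7,530,560; volume = 864,700 m³
S = 7,530,560 / 864,700 = 8.7089 ‰

8.71 ‰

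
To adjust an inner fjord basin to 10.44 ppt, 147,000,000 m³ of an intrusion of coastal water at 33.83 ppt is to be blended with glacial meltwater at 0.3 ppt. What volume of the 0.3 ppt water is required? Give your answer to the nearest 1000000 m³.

339000000 m³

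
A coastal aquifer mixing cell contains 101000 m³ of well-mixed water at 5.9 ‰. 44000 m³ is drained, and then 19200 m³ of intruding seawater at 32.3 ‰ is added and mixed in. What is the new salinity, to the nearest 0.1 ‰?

12.6 ‰

Remaining after removal: 57,000 m³ at 5.9 ‰ (salt = 336,300)
After addition: salt = 336,300 + 19,200×32.3 = 956,460; volume = 76,200 m³
S = 956,460 / 76,200 = 12.552 ‰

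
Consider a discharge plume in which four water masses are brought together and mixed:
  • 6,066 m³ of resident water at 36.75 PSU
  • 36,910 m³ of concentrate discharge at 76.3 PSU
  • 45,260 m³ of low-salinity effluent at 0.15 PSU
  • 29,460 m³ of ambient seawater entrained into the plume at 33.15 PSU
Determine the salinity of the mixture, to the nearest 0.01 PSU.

34.18 PSU

By conservation of dissolved salt,
salt = 6,066×36.75 + 36,910×76.3 + 45,260×0.15 + 29,460×33.15 = 222,925.5 + 2,816,233 + 6,789 + 976,599 = 4,022,546.5
volume = 6,066 + 36,910 + 45,260 + 29,460 = 117,696 m³
S = 4,022,546.5 / 117,696 = 34.1774 PSU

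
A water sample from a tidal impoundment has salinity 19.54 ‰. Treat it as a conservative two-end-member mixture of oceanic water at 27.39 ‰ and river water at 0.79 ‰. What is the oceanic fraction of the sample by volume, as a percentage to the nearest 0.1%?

Let g be the oceanic fraction. Salt balance per unit volume:
g×27.39 + (1−g)×0.79 = 19.54
g = (19.54 − 0.79) / (27.39 − 0.79) = 18.75/26.6 = 0.7049

70.5%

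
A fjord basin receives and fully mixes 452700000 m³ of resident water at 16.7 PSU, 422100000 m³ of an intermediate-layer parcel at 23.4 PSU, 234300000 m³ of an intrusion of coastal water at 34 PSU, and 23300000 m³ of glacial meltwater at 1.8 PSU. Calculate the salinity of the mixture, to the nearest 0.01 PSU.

Mass of salt is conserved:
salt = 452,700,000×16.7 + 422,100,000×23.4 + 234,300,000×34 + 23,300,000×1.8 = 7,560,090,000 + 9,877,140,000 + 7,966,200,000 + 41,940,000 = 25,445,370,000
volume = 452,700,000 + 422,100,000 + 234,300,000 + 23,300,000 = 1,132,400,000 m³
S = 25,445,370,000 / 1,132,400,000 = 22.4703 PSU

22.47 PSU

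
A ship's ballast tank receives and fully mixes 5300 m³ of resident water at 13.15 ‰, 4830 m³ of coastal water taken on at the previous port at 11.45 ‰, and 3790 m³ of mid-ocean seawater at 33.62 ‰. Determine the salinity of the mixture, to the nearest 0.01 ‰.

Weighted by volume,
salt = 5,300×13.15 + 4,830×11.45 + 3,790×33.62 = 69,695 + 55,303.5 + 127,419.8 = 252,418.3
volume = 5,300 + 4,830 + 3,790 = 13,920 m³
S = 252,418.3 / 13,920 = 18.1335 ‰

18.13 ‰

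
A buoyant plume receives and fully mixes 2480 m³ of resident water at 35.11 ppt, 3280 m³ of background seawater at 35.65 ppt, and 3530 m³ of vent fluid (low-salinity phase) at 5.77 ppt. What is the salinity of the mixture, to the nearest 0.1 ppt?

Mass of salt is conserved:
salt = 2,480×35.11 + 3,280×35.65 + 3,530×5.77 = 87,072.8 + 116,932 + 20,368.1 = 224,372.9
volume = 2,480 + 3,280 + 3,530 = 9,290 m³
S = 224,372.9 / 9,290 = 24.152 ppt

24.2 ppt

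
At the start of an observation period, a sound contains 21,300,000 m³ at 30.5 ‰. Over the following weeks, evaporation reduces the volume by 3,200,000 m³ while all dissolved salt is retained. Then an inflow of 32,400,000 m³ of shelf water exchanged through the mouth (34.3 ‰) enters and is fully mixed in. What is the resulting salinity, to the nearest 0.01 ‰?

After evaporation: salt = 21,300,000×30.5 = 649,650,000; volume = 21,300,000 − 3,200,000 = 18,100,000 m³
After mixing: salt = 649,650,000 + 32,400,000×34.3 = 1,760,970,000; volume = 18,100,000 + 32,400,000 = 50,500,000 m³
S = 1,760,970,000 / 50,500,000 = 34.8707 ‰

34.87 ‰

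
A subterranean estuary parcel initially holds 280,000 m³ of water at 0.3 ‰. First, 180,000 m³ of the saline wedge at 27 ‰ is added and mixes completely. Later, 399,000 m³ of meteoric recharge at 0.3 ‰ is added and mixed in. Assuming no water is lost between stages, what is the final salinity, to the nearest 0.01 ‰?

Conserving salt mass:
Initial salt = 280,000×0.3 = 84,000
After stage 1: salt = 84,000 + 180,000×27 = 4,944,000; volume = 460,000 m³; S = 10.748 ‰
After stage 2: salt = 4,944,000 + 399,000×0.3 = 5,063,700; volume = 859,000 m³
S = 5,063,700 / 859,000 = 5.8949 ‰

5.89 ‰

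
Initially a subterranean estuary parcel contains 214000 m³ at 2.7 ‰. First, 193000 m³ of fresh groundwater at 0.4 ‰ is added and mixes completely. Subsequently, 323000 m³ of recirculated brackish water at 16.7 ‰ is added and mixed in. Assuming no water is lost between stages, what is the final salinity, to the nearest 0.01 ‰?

8.29 ‰

Total salt / total volume:
Initial salt = 214,000×2.7 = 577,800
After stage 1: salt = 577,800 + 193,000×0.4 = 655,000; volume = 407,000 m³; S = 1.609 ‰
After stage 2: salt = 655,000 + 323,000×16.7 = 6,049,100; volume = 730,000 m³
S = 6,049,100 / 730,000 = 8.2864 ‰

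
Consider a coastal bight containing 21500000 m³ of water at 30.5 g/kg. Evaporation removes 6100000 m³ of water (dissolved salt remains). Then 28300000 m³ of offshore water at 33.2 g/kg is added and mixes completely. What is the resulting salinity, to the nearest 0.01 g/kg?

36.51 g/kg

After evaporation: salt = 21,500,000×30.5 = 655,750,000; volume = 21,500,000 − 6,100,000 = 15,400,000 m³
After mixing: salt = 655,750,000 + 28,300,000×33.2 = 1,595,310,000; volume = 15,400,000 + 28,300,000 = 43,700,000 m³
S = 1,595,310,000 / 43,700,000 = 36.5059 g/kg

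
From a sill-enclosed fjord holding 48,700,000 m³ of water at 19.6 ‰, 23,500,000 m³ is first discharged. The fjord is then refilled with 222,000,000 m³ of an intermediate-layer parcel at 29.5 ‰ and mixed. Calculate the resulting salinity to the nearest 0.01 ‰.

28.49 ‰

Remaining after removal: 25,200,000 m³ at 19.6 ‰ (salt = 493,920,000)
After addition: salt = 493,920,000 + 222,000,000×29.5 = 7,042,920,000; volume = 247,200,000 m³
S = 7,042,920,000 / 247,200,000 = 28.4908 ‰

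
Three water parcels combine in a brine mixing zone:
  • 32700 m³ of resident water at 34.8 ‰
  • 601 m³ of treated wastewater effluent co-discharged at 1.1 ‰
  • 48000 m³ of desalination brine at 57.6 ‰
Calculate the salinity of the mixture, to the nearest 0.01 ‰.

Total salt / total volume:
salt = 32,700×34.8 + 601×1.1 + 48,000×57.6 = 1,137,960 + 661.1 + 2,764,800 = 3,903,421.1
volume = 32,700 + 601 + 48,000 = 81,301 m³
S = 3,903,421.1 / 81,301 = 48.012 ‰

48.01 ‰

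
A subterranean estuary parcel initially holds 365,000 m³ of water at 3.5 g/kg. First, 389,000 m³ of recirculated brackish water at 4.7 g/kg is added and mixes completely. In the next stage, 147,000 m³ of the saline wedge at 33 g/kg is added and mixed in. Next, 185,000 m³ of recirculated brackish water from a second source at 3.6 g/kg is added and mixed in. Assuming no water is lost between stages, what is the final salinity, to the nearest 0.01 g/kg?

Weighted by volume,
Initial salt = 365,000×3.5 = 1,277,500
After stage 1: salt = 1,277,500 + 389,000×4.7 = 3,105,800; volume = 754,000 m³; S = 4.119 g/kg
After stage 2: salt = 3,105,800 + 147,000×33 = 7,956,800; volume = 901,000 m³; S = 8.831 g/kg
After stage 3: salt = 7,956,800 + 185,000×3.6 = 8,622,800; volume = 1,086,000 m³
S = 8,622,800 / 1,086,000 = 7.94 g/kg

7.94 g/kg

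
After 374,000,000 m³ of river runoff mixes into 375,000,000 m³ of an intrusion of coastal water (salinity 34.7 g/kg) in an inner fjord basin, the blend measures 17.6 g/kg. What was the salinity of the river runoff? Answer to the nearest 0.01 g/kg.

Salt balance: 375,000,000×34.7 + 374,000,000×S = 749,000,000×17.6
13,012,500,000 + 374,000,000·S = 13,182,400,000
S = (13,182,400,000 − 13,012,500,000) / 374,000,000 = 0.4543 g/kg

0.45 g/kg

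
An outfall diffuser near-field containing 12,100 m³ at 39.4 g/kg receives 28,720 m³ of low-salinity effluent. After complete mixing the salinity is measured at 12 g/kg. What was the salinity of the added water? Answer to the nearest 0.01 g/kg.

Salt balance: 12,100×39.4 + 28,720×S = 40,820×12
476,740 + 28,720·S = 489,840
S = (489,840 − 476,740) / 28,720 = 0.4561 g/kg

0.46 g/kg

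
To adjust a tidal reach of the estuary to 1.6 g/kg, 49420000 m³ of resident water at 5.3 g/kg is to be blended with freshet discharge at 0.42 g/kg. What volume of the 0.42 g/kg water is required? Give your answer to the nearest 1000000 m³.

Salt balance: 49,420,000×5.3 + V×0.42 = (49,420,000+V)×1.6
261,926,000 + 0.42V = 79,072,000 + 1.6V
182,854,000 = 1.18V
V = 154,961,016.95 m³

155000000 m³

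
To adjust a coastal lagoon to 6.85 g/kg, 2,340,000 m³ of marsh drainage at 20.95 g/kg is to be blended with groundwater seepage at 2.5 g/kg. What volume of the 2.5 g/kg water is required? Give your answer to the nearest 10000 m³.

Salt balance: 2,340,000×20.95 + V×2.5 = (2,340,000+V)×6.85
49,023,000 + 2.5V = 16,029,000 + 6.85V
32,994,000 = 4.35V
V = 7,584,827.59 m³

7580000 m³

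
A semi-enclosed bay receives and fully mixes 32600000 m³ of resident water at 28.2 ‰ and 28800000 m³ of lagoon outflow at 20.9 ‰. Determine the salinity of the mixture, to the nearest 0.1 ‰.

Weighted by volume,
salt = 32,600,000×28.2 + 28,800,000×20.9 = 919,320,000 + 601,920,000 = 1,521,240,000
volume = 32,600,000 + 28,800,000 = 61,400,000 m³
S = 1,521,240,000 / 61,400,000 = 24.776 ‰

24.8 ‰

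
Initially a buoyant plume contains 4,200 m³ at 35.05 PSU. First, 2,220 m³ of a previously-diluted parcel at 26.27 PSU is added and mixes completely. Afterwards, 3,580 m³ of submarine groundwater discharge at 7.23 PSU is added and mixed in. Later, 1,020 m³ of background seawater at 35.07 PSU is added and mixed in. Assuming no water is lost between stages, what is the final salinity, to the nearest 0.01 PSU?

24.25 PSU

Salt balance:
Initial salt = 4,200×35.05 = 147,210
After stage 1: salt = 147,210 + 2,220×26.27 = 205,529.4; volume = 6,420 m³; S = 32.014 PSU
After stage 2: salt = 205,529.4 + 3,580×7.23 = 231,412.8; volume = 10,000 m³; S = 23.141 PSU
After stage 3: salt = 231,412.8 + 1,020×35.07 = 267,184.2; volume = 11,020 m³
S = 267,184.2 / 11,020 = 24.2454 PSU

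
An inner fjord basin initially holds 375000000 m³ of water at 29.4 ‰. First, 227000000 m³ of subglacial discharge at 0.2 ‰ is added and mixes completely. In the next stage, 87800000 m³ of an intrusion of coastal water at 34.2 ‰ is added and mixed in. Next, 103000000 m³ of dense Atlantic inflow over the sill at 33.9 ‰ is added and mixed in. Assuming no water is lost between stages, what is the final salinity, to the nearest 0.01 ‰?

22.16 ‰

Salt balance:
Initial salt = 375,000,000×29.4 = 11,025,000,000
After stage 1: salt = 11,025,000,000 + 227,000,000×0.2 = 11,070,400,000; volume = 602,000,000 m³; S = 18.389 ‰
After stage 2: salt = 11,070,400,000 + 87,800,000×34.2 = 14,073,160,000; volume = 689,800,000 m³; S = 20.402 ‰
After stage 3: salt = 14,073,160,000 + 103,000,000×33.9 = 17,564,860,000; volume = 792,800,000 m³
S = 17,564,860,000 / 792,800,000 = 22.1555 ‰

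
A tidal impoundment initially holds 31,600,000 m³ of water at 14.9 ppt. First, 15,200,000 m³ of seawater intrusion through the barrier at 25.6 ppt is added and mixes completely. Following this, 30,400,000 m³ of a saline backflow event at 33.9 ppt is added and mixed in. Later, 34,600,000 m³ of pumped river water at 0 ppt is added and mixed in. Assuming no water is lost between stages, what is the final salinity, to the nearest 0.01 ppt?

Conserving salt mass:
Initial salt = 31,600,000×14.9 = 470,840,000
After stage 1: salt = 470,840,000 + 15,200,000×25.6 = 859,960,000; volume = 46,800,000 m³; S = 18.375 ppt
After stage 2: salt = 859,960,000 + 30,400,000×33.9 = 1,890,520,000; volume = 77,200,000 m³; S = 24.489 ppt
After stage 3: salt = 1,890,520,000 + 34,600,000×0 = 1,890,520,000; volume = 111,800,000 m³
S = 1,890,520,000 / 111,800,000 = 16.9098 ppt

16.91 ppt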